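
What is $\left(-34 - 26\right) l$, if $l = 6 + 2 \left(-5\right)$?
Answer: $240$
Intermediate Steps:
$l = -4$ ($l = 6 - 10 = -4$)
$\left(-34 - 26\right) l = \left(-34 - 26\right) \left(-4\right) = \left(-60\right) \left(-4\right) = 240$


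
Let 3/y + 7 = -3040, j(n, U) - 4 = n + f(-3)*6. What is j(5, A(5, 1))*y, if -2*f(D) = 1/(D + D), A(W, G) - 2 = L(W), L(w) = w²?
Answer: -57/6094 ≈ -0.0093535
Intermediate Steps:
A(W, G) = 2 + W²
f(D) = -1/(4*D) (f(D) = -1/(2*(D + D)) = -1/(2*D)/2 = -1/(4*D))
j(n, U) = 9/2 + n (j(n, U) = 4 + (n - ¼/(-3)*6) = 4 + (n - ¼*(-⅓)*6) = 4 + (n + (1/12)*6) = 4 + (n + ½) = 4 + (½ + n) = 9/2 + n)
y = -3/3047 (y = 3/(-7 - 3040) = 3/(-3047) = 3*(-1/3047) = -3/3047 ≈ -0.00098458)
j(5, A(5, 1))*y = (9/2 + 5)*(-3/3047) = (19/2)*(-3/3047) = -57/6094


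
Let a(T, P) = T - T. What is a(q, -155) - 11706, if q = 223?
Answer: -11706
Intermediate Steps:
a(T, P) = 0
a(q, -155) - 11706 = 0 - 11706 = -11706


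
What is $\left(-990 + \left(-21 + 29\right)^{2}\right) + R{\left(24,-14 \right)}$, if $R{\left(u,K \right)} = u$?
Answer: $-902$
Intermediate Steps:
$\left(-990 + \left(-21 + 29\right)^{2}\right) + R{\left(24,-14 \right)} = \left(-990 + \left(-21 + 29\right)^{2}\right) + 24 = \left(-990 + 8^{2}\right) + 24 = \left(-990 + 64\right) + 24 = -926 + 24 = -902$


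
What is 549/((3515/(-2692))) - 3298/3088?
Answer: -2287686187/5427160 ≈ -421.53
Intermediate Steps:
549/((3515/(-2692))) - 3298/3088 = 549/((3515*(-1/2692))) - 3298*1/3088 = 549/(-3515/2692) - 1649/1544 = 549*(-2692/3515) - 1649/1544 = -1477908/3515 - 1649/1544 = -2287686187/5427160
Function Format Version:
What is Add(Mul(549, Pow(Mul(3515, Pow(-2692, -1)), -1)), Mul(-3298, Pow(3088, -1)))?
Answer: Rational(-2287686187, 5427160) ≈ -421.53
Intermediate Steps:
Add(Mul(549, Pow(Mul(3515, Pow(-2692, -1)), -1)), Mul(-3298, Pow(3088, -1))) = Add(Mul(549, Pow(Mul(3515, Rational(-1, 2692)), -1)), Mul(-3298, Rational(1, 3088))) = Add(Mul(549, Pow(Rational(-3515, 2692), -1)), Rational(-1649, 1544)) = Add(Mul(549, Rational(-2692, 3515)), Rational(-1649, 1544)) = Add(Rational(-1477908, 3515), Rational(-1649, 1544)) = Rational(-2287686187, 5427160)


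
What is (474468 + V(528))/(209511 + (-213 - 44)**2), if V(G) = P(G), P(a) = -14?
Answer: 237227/137780 ≈ 1.7218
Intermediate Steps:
V(G) = -14
(474468 + V(528))/(209511 + (-213 - 44)**2) = (474468 - 14)/(209511 + (-213 - 44)**2) = 474454/(209511 + (-257)**2) = 474454/(209511 + 66049) = 474454/275560 = 474454*(1/275560) = 237227/137780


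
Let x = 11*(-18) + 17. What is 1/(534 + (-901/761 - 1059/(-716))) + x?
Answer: -52693001751/291124567 ≈ -181.00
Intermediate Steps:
x = -181 (x = -198 + 17 = -181)
1/(534 + (-901/761 - 1059/(-716))) + x = 1/(534 + (-901/761 - 1059/(-716))) - 181 = 1/(534 + (-901*1/761 - 1059*(-1/716))) - 181 = 1/(534 + (-901/761 + 1059/716)) - 181 = 1/(534 + 160783/544876) - 181 = 1/(291124567/544876) - 181 = 544876/291124567 - 181 = -52693001751/291124567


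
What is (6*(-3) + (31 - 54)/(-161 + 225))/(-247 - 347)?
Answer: 1175/38016 ≈ 0.030908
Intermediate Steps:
(6*(-3) + (31 - 54)/(-161 + 225))/(-247 - 347) = (-18 - 23/64)/(-594) = (-18 - 23*1/64)*(-1/594) = (-18 - 23/64)*(-1/594) = -1175/64*(-1/594) = 1175/38016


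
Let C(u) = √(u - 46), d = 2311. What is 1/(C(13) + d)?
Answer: 2311/5340754 - I*√33/5340754 ≈ 0.00043271 - 1.0756e-6*I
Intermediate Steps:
C(u) = √(-46 + u)
1/(C(13) + d) = 1/(√(-46 + 13) + 2311) = 1/(√(-33) + 2311) = 1/(I*√33 + 2311) = 1/(2311 + I*√33)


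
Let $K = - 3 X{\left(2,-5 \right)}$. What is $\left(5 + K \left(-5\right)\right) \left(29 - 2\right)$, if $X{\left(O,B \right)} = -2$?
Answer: $-675$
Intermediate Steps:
$K = 6$ ($K = \left(-3\right) \left(-2\right) = 6$)
$\left(5 + K \left(-5\right)\right) \left(29 - 2\right) = \left(5 + 6 \left(-5\right)\right) \left(29 - 2\right) = \left(5 - 30\right) 27 = \left(-25\right) 27 = -675$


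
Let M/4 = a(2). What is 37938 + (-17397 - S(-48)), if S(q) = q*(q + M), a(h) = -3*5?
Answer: 15357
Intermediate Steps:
a(h) = -15
M = -60 (M = 4*(-15) = -60)
S(q) = q*(-60 + q) (S(q) = q*(q - 60) = q*(-60 + q))
37938 + (-17397 - S(-48)) = 37938 + (-17397 - (-48)*(-60 - 48)) = 37938 + (-17397 - (-48)*(-108)) = 37938 + (-17397 - 1*5184) = 37938 + (-17397 - 5184) = 37938 - 22581 = 15357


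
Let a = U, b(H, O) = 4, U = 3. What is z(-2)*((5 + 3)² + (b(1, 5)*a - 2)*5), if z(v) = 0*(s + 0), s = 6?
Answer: 0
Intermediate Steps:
a = 3
z(v) = 0 (z(v) = 0*(6 + 0) = 0*6 = 0)
z(-2)*((5 + 3)² + (b(1, 5)*a - 2)*5) = 0*((5 + 3)² + (4*3 - 2)*5) = 0*(8² + (12 - 2)*5) = 0*(64 + 10*5) = 0*(64 + 50) = 0*114 = 0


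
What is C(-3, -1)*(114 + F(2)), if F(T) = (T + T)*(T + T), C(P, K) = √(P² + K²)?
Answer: 130*√10 ≈ 411.10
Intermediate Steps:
C(P, K) = √(K² + P²)
F(T) = 4*T² (F(T) = (2*T)*(2*T) = 4*T²)
C(-3, -1)*(114 + F(2)) = √((-1)² + (-3)²)*(114 + 4*2²) = √(1 + 9)*(114 + 4*4) = √10*(114 + 16) = √10*130 = 130*√10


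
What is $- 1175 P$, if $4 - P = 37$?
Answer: $38775$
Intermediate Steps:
$P = -33$ ($P = 4 - 37 = -33$)
$- 1175 P = \left(-1175\right) \left(-33\right) = 38775$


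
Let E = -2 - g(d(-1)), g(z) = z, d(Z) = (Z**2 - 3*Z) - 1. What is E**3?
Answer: -125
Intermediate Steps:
d(Z) = -1 + Z**2 - 3*Z
E = -5 (E = -2 - (-1 + (-1)**2 - 3*(-1)) = -2 - (-1 + 1 + 3) = -2 - 1*3 = -2 - 3 = -5)
E**3 = (-5)**3 = -125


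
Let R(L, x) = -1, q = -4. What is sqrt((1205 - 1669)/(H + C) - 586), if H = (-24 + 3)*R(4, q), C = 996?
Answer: I*sqrt(67396138)/339 ≈ 24.217*I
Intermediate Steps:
H = 21 (H = (-24 + 3)*(-1) = -21*(-1) = 21)
sqrt((1205 - 1669)/(H + C) - 586) = sqrt((1205 - 1669)/(21 + 996) - 586) = sqrt(-464/1017 - 586) = sqrt(-596426/1017) = I*sqrt(67396138)/339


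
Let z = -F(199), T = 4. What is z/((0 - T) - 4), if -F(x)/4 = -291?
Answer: 291/2 ≈ 145.50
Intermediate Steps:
F(x) = 1164 (F(x) = -4*(-291) = 1164)
z = -1164 (z = -1*1164 = -1164)
z/((0 - T) - 4) = -1164/((0 - 1*4) - 4) = -1164/((0 - 4) - 4) = -1164/(-4 - 4) = -1164/(-8) = -1/8*(-1164) = 291/2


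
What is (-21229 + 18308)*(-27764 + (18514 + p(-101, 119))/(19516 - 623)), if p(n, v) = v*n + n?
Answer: 1532178004218/18893 ≈ 8.1098e+7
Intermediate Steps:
p(n, v) = n + n*v (p(n, v) = n*v + n = n + n*v)
(-21229 + 18308)*(-27764 + (18514 + p(-101, 119))/(19516 - 623)) = (-21229 + 18308)*(-27764 + (18514 - 101*(1 + 119))/(19516 - 623)) = -2921*(-27764 + (18514 - 101*120)/18893) = -2921*(-27764 + (18514 - 12120)*(1/18893)) = -2921*(-27764 + 6394*(1/18893)) = -2921*(-27764 + 6394/18893) = -2921*(-524538858/18893) = 1532178004218/18893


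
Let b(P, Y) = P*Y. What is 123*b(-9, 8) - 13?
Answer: -8869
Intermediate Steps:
123*b(-9, 8) - 13 = 123*(-9*8) - 13 = 123*(-72) - 13 = -8856 - 13 = -8869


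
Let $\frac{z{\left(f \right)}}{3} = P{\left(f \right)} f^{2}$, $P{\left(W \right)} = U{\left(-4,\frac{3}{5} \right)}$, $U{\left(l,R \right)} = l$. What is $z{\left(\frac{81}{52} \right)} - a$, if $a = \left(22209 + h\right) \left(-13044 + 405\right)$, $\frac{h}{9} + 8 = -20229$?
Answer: $- \frac{1366384918419}{676} \approx -2.0213 \cdot 10^{9}$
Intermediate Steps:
$h = -182133$ ($h = -72 + 9 \left(-20229\right) = -72 - 182061 = -182133$)
$P{\left(W \right)} = -4$
$z{\left(f \right)} = - 12 f^{2}$ ($z{\left(f \right)} = 3 \left(- 4 f^{2}\right) = - 12 f^{2}$)
$a = 2021279436$ ($a = \left(22209 - 182133\right) \left(-13044 + 405\right) = \left(-159924\right) \left(-12639\right) = 2021279436$)
$z{\left(\frac{81}{52} \right)} - a = - 12 \left(\frac{81}{52}\right)^{2} - 2021279436 = \left(-12\right) \frac{6561}{2704} - 2021279436 = - \frac{19683}{676} - 2021279436 = - \frac{1366384918419}{676}$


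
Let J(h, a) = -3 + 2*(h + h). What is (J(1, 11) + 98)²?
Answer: 9801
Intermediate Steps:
J(h, a) = -3 + 4*h (J(h, a) = -3 + 2*(2*h) = -3 + 4*h)
(J(1, 11) + 98)² = ((-3 + 4*1) + 98)² = ((-3 + 4) + 98)² = (1 + 98)² = 99² = 9801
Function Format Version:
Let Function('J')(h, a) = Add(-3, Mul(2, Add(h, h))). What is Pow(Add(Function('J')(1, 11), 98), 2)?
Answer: 9801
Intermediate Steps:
Function('J')(h, a) = Add(-3, Mul(4, h)) (Function('J')(h, a) = Add(-3, Mul(2, Mul(2, h))) = Add(-3, Mul(4, h)))
Pow(Add(Function('J')(1, 11), 98), 2) = Pow(Add(Add(-3, Mul(4, 1)), 98), 2) = Pow(Add(Add(-3, 4), 98), 2) = Pow(Add(1, 98), 2) = Pow(99, 2) = 9801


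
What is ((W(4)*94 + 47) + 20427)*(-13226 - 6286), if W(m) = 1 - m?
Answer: -393986304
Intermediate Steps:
((W(4)*94 + 47) + 20427)*(-13226 - 6286) = (((1 - 1*4)*94 + 47) + 20427)*(-13226 - 6286) = (((1 - 4)*94 + 47) + 20427)*(-19512) = ((-3*94 + 47) + 20427)*(-19512) = ((-282 + 47) + 20427)*(-19512) = (-235 + 20427)*(-19512) = 20192*(-19512) = -393986304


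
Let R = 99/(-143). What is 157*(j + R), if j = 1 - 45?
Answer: -91217/13 ≈ -7016.7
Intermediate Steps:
j = -44
R = -9/13 (R = 99*(-1/143) = -9/13 ≈ -0.69231)
157*(j + R) = 157*(-44 - 9/13) = 157*(-581/13) = -91217/13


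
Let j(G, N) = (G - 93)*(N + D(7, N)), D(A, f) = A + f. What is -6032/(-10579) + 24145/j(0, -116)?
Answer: 76329911/44273115 ≈ 1.7241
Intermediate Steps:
j(G, N) = (-93 + G)*(7 + 2*N) (j(G, N) = (G - 93)*(N + (7 + N)) = (-93 + G)*(7 + 2*N))
-6032/(-10579) + 24145/j(0, -116) = -6032/(-10579) + 24145/(-651 - 186*(-116) + 0*(-116) + 0*(7 - 116)) = -6032*(-1/10579) + 24145/(-651 + 21576 + 0 + 0*(-109)) = 6032/10579 + 24145/(-651 + 21576 + 0 + 0) = 6032/10579 + 24145/20925 = 6032/10579 + 24145*(1/20925) = 6032/10579 + 4829/4185 = 76329911/44273115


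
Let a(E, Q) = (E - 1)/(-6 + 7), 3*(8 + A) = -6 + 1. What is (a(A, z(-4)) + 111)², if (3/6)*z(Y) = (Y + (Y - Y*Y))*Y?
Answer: 90601/9 ≈ 10067.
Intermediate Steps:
A = -29/3 (A = -8 + (-6 + 1)/3 = -8 + (⅓)*(-5) = -8 - 5/3 = -29/3 ≈ -9.6667)
z(Y) = 2*Y*(-Y² + 2*Y) (z(Y) = 2*((Y + (Y - Y*Y))*Y) = 2*((Y + (Y - Y²))*Y) = 2*((-Y² + 2*Y)*Y) = 2*(Y*(-Y² + 2*Y)) = 2*Y*(-Y² + 2*Y))
a(E, Q) = -1 + E (a(E, Q) = (-1 + E)/1 = (-1 + E)*1 = -1 + E)
(a(A, z(-4)) + 111)² = ((-1 - 29/3) + 111)² = (-32/3 + 111)² = (301/3)² = 90601/9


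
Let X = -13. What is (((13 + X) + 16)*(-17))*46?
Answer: -12512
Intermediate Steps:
(((13 + X) + 16)*(-17))*46 = (((13 - 13) + 16)*(-17))*46 = ((0 + 16)*(-17))*46 = (16*(-17))*46 = -272*46 = -12512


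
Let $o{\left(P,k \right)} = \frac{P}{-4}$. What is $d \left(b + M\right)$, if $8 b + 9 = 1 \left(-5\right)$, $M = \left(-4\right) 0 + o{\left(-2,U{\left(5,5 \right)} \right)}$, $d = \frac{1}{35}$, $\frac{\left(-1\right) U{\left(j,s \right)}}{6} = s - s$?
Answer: $- \frac{1}{28} \approx -0.035714$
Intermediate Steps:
$U{\left(j,s \right)} = 0$ ($U{\left(j,s \right)} = - 6 \left(s - s\right) = \left(-6\right) 0 = 0$)
$o{\left(P,k \right)} = - \frac{P}{4}$ ($o{\left(P,k \right)} = P \left(- \frac{1}{4}\right) = - \frac{P}{4}$)
$d = \frac{1}{35} \approx 0.028571$
$M = \frac{1}{2}$ ($M = \left(-4\right) 0 - - \frac{1}{2} = 0 + \frac{1}{2} = \frac{1}{2} \approx 0.5$)
$b = - \frac{7}{4}$ ($b = - \frac{9}{8} + \frac{1 \left(-5\right)}{8} = - \frac{9}{8} + \frac{1}{8} \left(-5\right) = - \frac{9}{8} - \frac{5}{8} = - \frac{7}{4} \approx -1.75$)
$d \left(b + M\right) = \frac{- \frac{7}{4} + \frac{1}{2}}{35} = \frac{1}{35} \left(- \frac{5}{4}\right) = - \frac{1}{28}$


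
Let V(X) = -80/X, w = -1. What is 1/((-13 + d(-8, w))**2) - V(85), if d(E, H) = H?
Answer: 3153/3332 ≈ 0.94628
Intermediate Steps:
1/((-13 + d(-8, w))**2) - V(85) = 1/((-13 - 1)**2) - (-80)/85 = 1/((-14)**2) - (-80)/85 = 1/196 - 1*(-16/17) = 1/196 + 16/17 = 3153/3332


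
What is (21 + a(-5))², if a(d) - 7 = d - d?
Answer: 784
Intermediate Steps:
a(d) = 7 (a(d) = 7 + (d - d) = 7 + 0 = 7)
(21 + a(-5))² = (21 + 7)² = 28² = 784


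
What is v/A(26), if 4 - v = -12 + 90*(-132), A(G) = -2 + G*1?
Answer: 1487/3 ≈ 495.67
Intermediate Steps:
A(G) = -2 + G
v = 11896 (v = 4 - (-12 + 90*(-132)) = 4 - (-12 - 11880) = 4 - 1*(-11892) = 4 + 11892 = 11896)
v/A(26) = 11896/(-2 + 26) = 11896/24 = 11896*(1/24) = 1487/3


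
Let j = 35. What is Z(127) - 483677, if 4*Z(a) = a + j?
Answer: -967273/2 ≈ -4.8364e+5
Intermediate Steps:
Z(a) = 35/4 + a/4 (Z(a) = (a + 35)/4 = (35 + a)/4 = 35/4 + a/4)
Z(127) - 483677 = (35/4 + (¼)*127) - 483677 = (35/4 + 127/4) - 483677 = 81/2 - 483677 = -967273/2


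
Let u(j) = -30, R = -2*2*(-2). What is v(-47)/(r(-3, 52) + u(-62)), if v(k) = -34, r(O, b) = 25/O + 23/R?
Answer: 816/851 ≈ 0.95887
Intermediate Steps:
R = 8 (R = -4*(-2) = 8)
r(O, b) = 23/8 + 25/O (r(O, b) = 25/O + 23/8 = 23/8 + 25/O)
v(-47)/(r(-3, 52) + u(-62)) = -34/((23/8 + 25/(-3)) - 30) = -34/((23/8 + 25*(-1/3)) - 30) = -34/((23/8 - 25/3) - 30) = -34/(-131/24 - 30) = -34/(-851/24) = -34*(-24/851) = 816/851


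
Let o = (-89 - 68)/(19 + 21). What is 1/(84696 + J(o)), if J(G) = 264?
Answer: 1/84960 ≈ 1.1770e-5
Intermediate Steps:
o = -157/40 ≈ -3.9250
1/(84696 + J(o)) = 1/(84696 + 264) = 1/84960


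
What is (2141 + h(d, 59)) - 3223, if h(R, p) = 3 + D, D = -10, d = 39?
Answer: -1089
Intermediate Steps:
h(R, p) = -7 (h(R, p) = 3 - 10 = -7)
(2141 + h(d, 59)) - 3223 = (2141 - 7) - 3223 = 2134 - 3223 = -1089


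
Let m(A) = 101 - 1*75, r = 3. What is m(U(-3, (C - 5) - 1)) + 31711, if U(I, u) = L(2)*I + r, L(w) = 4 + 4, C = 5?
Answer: 31737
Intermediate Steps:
L(w) = 8
U(I, u) = 3 + 8*I (U(I, u) = 8*I + 3 = 3 + 8*I)
m(A) = 26 (m(A) = 101 - 75 = 26)
m(U(-3, (C - 5) - 1)) + 31711 = 26 + 31711 = 31737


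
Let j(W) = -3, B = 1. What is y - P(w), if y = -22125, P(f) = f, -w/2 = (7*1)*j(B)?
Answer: -22167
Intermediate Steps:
w = 42 (w = -2*7*1*(-3) = -14*(-3) = -2*(-21) = 42)
y - P(w) = -22125 - 1*42 = -22125 - 42 = -22167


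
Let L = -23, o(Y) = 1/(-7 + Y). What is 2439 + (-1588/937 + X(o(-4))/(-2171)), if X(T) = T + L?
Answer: 54538591153/22376497 ≈ 2437.3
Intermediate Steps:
X(T) = -23 + T (X(T) = T - 23 = -23 + T)
2439 + (-1588/937 + X(o(-4))/(-2171)) = 2439 + (-1588/937 + (-23 + 1/(-7 - 4))/(-2171)) = 2439 + (-1588*1/937 + (-23 + 1/(-11))*(-1/2171)) = 2439 + (-1588/937 + (-23 - 1/11)*(-1/2171)) = 2439 + (-1588/937 - 254/11*(-1/2171)) = 2439 + (-1588/937 + 254/23881) = 2439 - 37685030/22376497 = 54538591153/22376497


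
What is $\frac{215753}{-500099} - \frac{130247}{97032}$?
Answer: $- \frac{6620872273}{3732738936} \approx -1.7737$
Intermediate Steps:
$\frac{215753}{-500099} - \frac{130247}{97032} = 215753 \left(- \frac{1}{500099}\right) - \frac{10019}{7464} = - \frac{215753}{500099} - \frac{10019}{7464} = - \frac{6620872273}{3732738936}$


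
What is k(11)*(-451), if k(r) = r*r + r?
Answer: -59532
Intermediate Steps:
k(r) = r + r² (k(r) = r² + r = r + r²)
k(11)*(-451) = (11*(1 + 11))*(-451) = (11*12)*(-451) = 132*(-451) = -59532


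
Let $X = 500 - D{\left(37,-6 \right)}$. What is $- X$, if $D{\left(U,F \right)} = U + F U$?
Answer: $-685$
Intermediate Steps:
$X = 685$ ($X = 500 - 37 \left(1 - 6\right) = 500 - 37 \left(-5\right) = 500 - -185 = 500 + 185 = 685$)
$- X = \left(-1\right) 685 = -685$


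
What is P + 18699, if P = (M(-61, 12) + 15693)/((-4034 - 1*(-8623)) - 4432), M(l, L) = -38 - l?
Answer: 2951459/157 ≈ 18799.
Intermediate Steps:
P = 15716/157 (P = ((-38 - 1*(-61)) + 15693)/((-4034 - 1*(-8623)) - 4432) = ((-38 + 61) + 15693)/((-4034 + 8623) - 4432) = (23 + 15693)/(4589 - 4432) = 15716/157 ≈ 100.10)
P + 18699 = 15716/157 + 18699 = 2951459/157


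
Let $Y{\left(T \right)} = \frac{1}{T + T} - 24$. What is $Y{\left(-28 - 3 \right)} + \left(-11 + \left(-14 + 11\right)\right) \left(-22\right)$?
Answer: $\frac{17607}{62} \approx 283.98$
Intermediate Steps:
$Y{\left(T \right)} = -24 + \frac{1}{2 T}$ ($Y{\left(T \right)} = \frac{1}{2 T} - 24 = -24 + \frac{1}{2 T}$)
$Y{\left(-28 - 3 \right)} + \left(-11 + \left(-14 + 11\right)\right) \left(-22\right) = \left(-24 + \frac{1}{2 \left(-28 - 3\right)}\right) + \left(-11 + \left(-14 + 11\right)\right) \left(-22\right) = \left(-24 + \frac{1}{2 \left(-31\right)}\right) + \left(-11 - 3\right) \left(-22\right) = \left(-24 + \frac{1}{2} \left(- \frac{1}{31}\right)\right) - -308 = \left(-24 - \frac{1}{62}\right) + 308 = - \frac{1489}{62} + 308 = \frac{17607}{62}$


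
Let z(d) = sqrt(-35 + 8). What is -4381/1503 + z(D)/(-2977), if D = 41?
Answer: -4381/1503 - 3*I*sqrt(3)/2977 ≈ -2.9148 - 0.0017454*I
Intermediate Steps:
z(d) = 3*I*sqrt(3) (z(d) = sqrt(-27) = 3*I*sqrt(3))
-4381/1503 + z(D)/(-2977) = -4381/1503 + (3*I*sqrt(3))/(-2977) = -4381*1/1503 + (3*I*sqrt(3))*(-1/2977) = -4381/1503 - 3*I*sqrt(3)/2977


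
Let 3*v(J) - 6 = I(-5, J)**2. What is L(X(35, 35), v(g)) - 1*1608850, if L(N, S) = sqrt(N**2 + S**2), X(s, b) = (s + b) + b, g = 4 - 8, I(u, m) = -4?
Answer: -1608850 + sqrt(99709)/3 ≈ -1.6087e+6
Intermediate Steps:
g = -4
X(s, b) = s + 2*b (X(s, b) = (b + s) + b = s + 2*b)
v(J) = 22/3 (v(J) = 2 + (1/3)*(-4)**2 = 2 + (1/3)*16 = 2 + 16/3 = 22/3)
L(X(35, 35), v(g)) - 1*1608850 = sqrt((35 + 2*35)**2 + (22/3)**2) - 1*1608850 = sqrt((35 + 70)**2 + 484/9) - 1608850 = sqrt(105**2 + 484/9) - 1608850 = sqrt(11025 + 484/9) - 1608850 = sqrt(99709/9) - 1608850 = sqrt(99709)/3 - 1608850 = -1608850 + sqrt(99709)/3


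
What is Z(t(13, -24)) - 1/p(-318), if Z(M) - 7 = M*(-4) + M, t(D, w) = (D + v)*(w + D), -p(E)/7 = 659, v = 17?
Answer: 4599162/4613 ≈ 997.00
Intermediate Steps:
p(E) = -4613 (p(E) = -7*659 = -4613)
t(D, w) = (17 + D)*(D + w) (t(D, w) = (D + 17)*(w + D) = (17 + D)*(D + w))
Z(M) = 7 - 3*M (Z(M) = 7 + (M*(-4) + M) = 7 + (-4*M + M) = 7 - 3*M)
Z(t(13, -24)) - 1/p(-318) = (7 - 3*(13**2 + 17*13 + 17*(-24) + 13*(-24))) - 1/(-4613) = (7 - 3*(169 + 221 - 408 - 312)) - 1*(-1/4613) = (7 - 3*(-330)) + 1/4613 = (7 + 990) + 1/4613 = 997 + 1/4613 = 4599162/4613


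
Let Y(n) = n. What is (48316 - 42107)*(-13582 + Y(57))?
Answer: -83976725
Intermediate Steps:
(48316 - 42107)*(-13582 + Y(57)) = (48316 - 42107)*(-13582 + 57) = 6209*(-13525) = -83976725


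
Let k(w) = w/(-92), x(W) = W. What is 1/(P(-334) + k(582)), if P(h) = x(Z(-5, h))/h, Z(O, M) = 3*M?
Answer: -46/153 ≈ -0.30065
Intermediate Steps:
k(w) = -w/92 (k(w) = w*(-1/92) = -w/92)
P(h) = 3 (P(h) = (3*h)/h = 3)
1/(P(-334) + k(582)) = 1/(3 - 1/92*582) = 1/(3 - 291/46) = 1/(-153/46) = -46/153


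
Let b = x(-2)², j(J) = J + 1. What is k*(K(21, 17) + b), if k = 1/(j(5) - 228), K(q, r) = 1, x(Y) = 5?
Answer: -13/111 ≈ -0.11712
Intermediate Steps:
j(J) = 1 + J
k = -1/222 (k = 1/((1 + 5) - 228) = 1/(6 - 228) = 1/(-222) = -1/222 ≈ -0.0045045)
b = 25 (b = 5² = 25)
k*(K(21, 17) + b) = -(1 + 25)/222 = -1/222*26 = -13/111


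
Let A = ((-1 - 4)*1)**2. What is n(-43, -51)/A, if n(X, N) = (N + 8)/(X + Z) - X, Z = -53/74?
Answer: 142287/80875 ≈ 1.7593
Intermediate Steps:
Z = -53/74 (Z = -53*1/74 = -53/74 ≈ -0.71622)
A = 25 (A = (-5*1)**2 = (-5)**2 = 25)
n(X, N) = -X + (8 + N)/(-53/74 + X) (n(X, N) = (N + 8)/(X - 53/74) - X = (8 + N)/(-53/74 + X) - X = -X + (8 + N)/(-53/74 + X))
n(-43, -51)/A = ((592 - 74*(-43)**2 + 53*(-43) + 74*(-51))/(-53 + 74*(-43)))/25 = ((592 - 74*1849 - 2279 - 3774)/(-53 - 3182))*(1/25) = ((592 - 136826 - 2279 - 3774)/(-3235))*(1/25) = -1/3235*(-142287)*(1/25) = (142287/3235)*(1/25) = 142287/80875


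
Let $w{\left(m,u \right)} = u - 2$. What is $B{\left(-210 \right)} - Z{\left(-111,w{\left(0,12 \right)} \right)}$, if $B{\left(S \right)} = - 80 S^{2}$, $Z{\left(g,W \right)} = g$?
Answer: $-3527889$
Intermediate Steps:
$w{\left(m,u \right)} = -2 + u$ ($w{\left(m,u \right)} = u - 2 = -2 + u$)
$B{\left(-210 \right)} - Z{\left(-111,w{\left(0,12 \right)} \right)} = - 80 \left(-210\right)^{2} - -111 = \left(-80\right) 44100 + 111 = -3528000 + 111 = -3527889$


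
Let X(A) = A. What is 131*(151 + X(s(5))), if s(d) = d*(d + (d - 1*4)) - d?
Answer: 23056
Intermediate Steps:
s(d) = -d + d*(-4 + 2*d) (s(d) = d*(d + (d - 4)) - d = d*(d + (-4 + d)) - d = d*(-4 + 2*d) - d = -d + d*(-4 + 2*d))
131*(151 + X(s(5))) = 131*(151 + 5*(-5 + 2*5)) = 131*(151 + 5*(-5 + 10)) = 131*(151 + 5*5) = 131*(151 + 25) = 131*176 = 23056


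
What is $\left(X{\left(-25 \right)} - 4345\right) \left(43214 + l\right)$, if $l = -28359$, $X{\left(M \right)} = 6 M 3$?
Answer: $-71229725$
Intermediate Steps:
$X{\left(M \right)} = 18 M$
$\left(X{\left(-25 \right)} - 4345\right) \left(43214 + l\right) = \left(18 \left(-25\right) - 4345\right) \left(43214 - 28359\right) = \left(-450 - 4345\right) 14855 = \left(-4795\right) 14855 = -71229725$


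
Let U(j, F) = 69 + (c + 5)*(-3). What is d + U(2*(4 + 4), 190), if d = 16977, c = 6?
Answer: 17013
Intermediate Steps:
U(j, F) = 36 (U(j, F) = 69 + (6 + 5)*(-3) = 69 + 11*(-3) = 69 - 33 = 36)
d + U(2*(4 + 4), 190) = 16977 + 36 = 17013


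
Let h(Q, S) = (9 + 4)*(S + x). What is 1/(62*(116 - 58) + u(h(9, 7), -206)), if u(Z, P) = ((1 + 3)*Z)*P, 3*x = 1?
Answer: -3/224876 ≈ -1.3341e-5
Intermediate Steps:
x = ⅓ (x = (⅓)*1 = ⅓ ≈ 0.33333)
h(Q, S) = 13/3 + 13*S (h(Q, S) = (9 + 4)*(S + ⅓) = 13*(⅓ + S) = 13/3 + 13*S)
u(Z, P) = 4*P*Z (u(Z, P) = (4*Z)*P = 4*P*Z)
1/(62*(116 - 58) + u(h(9, 7), -206)) = 1/(62*(116 - 58) + 4*(-206)*(13/3 + 13*7)) = 1/(62*58 + 4*(-206)*(13/3 + 91)) = 1/(3596 + 4*(-206)*(286/3)) = 1/(3596 - 235664/3) = 1/(-224876/3) = -3/224876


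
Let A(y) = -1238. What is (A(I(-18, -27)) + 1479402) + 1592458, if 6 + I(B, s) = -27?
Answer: 3070622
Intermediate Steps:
I(B, s) = -33 (I(B, s) = -6 - 27 = -33)
(A(I(-18, -27)) + 1479402) + 1592458 = (-1238 + 1479402) + 1592458 = 1478164 + 1592458 = 3070622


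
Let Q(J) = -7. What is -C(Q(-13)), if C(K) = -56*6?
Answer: 336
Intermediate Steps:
C(K) = -336
-C(Q(-13)) = -1*(-336) = 336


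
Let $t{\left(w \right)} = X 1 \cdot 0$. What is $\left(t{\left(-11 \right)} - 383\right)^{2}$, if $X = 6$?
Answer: $146689$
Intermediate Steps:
$t{\left(w \right)} = 0$ ($t{\left(w \right)} = 6 \cdot 1 \cdot 0 = 6 \cdot 0 = 0$)
$\left(t{\left(-11 \right)} - 383\right)^{2} = \left(0 - 383\right)^{2} = \left(-383\right)^{2} = 146689$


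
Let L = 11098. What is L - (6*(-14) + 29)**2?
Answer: 8073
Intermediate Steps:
L - (6*(-14) + 29)**2 = 11098 - (6*(-14) + 29)**2 = 11098 - (-84 + 29)**2 = 11098 - 1*(-55)**2 = 11098 - 1*3025 = 11098 - 3025 = 8073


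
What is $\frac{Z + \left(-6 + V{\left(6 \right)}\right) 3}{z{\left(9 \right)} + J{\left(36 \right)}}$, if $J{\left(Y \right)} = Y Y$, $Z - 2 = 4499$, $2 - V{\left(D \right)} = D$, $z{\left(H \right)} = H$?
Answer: $\frac{4471}{1305} \approx 3.4261$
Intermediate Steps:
$V{\left(D \right)} = 2 - D$
$Z = 4501$ ($Z = 2 + 4499 = 4501$)
$J{\left(Y \right)} = Y^{2}$
$\frac{Z + \left(-6 + V{\left(6 \right)}\right) 3}{z{\left(9 \right)} + J{\left(36 \right)}} = \frac{4501 + \left(-6 + \left(2 - 6\right)\right) 3}{9 + 36^{2}} = \frac{4501 + \left(-6 + \left(2 - 6\right)\right) 3}{9 + 1296} = \frac{4501 + \left(-6 - 4\right) 3}{1305} = \left(4501 - 30\right) \frac{1}{1305} = 4471 \cdot \frac{1}{1305} = \frac{4471}{1305}$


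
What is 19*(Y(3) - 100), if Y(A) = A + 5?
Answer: -1748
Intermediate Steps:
Y(A) = 5 + A
19*(Y(3) - 100) = 19*((5 + 3) - 100) = 19*(8 - 100) = 19*(-92) = -1748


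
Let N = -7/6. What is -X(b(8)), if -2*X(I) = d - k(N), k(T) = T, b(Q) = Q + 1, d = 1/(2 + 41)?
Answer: 307/516 ≈ 0.59496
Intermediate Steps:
N = -7/6 (N = -7*⅙ = -7/6 ≈ -1.1667)
d = 1/43 ≈ 0.023256
b(Q) = 1 + Q
X(I) = -307/516 (X(I) = -(1/43 - 1*(-7/6))/2 = -(1/43 + 7/6)/2 = -½*307/258 = -307/516)
-X(b(8)) = -1*(-307/516) = 307/516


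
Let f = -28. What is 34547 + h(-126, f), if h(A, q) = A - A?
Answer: 34547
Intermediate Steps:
h(A, q) = 0
34547 + h(-126, f) = 34547 + 0 = 34547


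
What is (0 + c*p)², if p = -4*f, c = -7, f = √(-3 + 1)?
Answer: -1568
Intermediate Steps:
f = I*√2 (f = √(-2) = I*√2 ≈ 1.4142*I)
p = -4*I*√2 ≈ -5.6569*I
(0 + c*p)² = (0 - (-28)*I*√2)² = (0 + 28*I*√2)² = (28*I*√2)² = -1568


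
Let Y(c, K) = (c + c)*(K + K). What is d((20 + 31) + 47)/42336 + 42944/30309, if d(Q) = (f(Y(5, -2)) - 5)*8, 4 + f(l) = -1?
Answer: 37826093/26732538 ≈ 1.4150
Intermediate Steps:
Y(c, K) = 4*K*c (Y(c, K) = (2*c)*(2*K) = 4*K*c)
f(l) = -5 (f(l) = -4 - 1 = -5)
d(Q) = -80 (d(Q) = (-5 - 5)*8 = -10*8 = -80)
d((20 + 31) + 47)/42336 + 42944/30309 = -80/42336 + 42944/30309 = -80*1/42336 + 42944*(1/30309) = -5/2646 + 42944/30309 = 37826093/26732538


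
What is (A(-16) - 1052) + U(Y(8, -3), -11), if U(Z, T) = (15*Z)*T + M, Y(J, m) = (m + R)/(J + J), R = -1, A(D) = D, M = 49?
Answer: -3911/4 ≈ -977.75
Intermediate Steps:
Y(J, m) = (-1 + m)/(2*J) (Y(J, m) = (m - 1)/(J + J) = (-1 + m)/((2*J)) = (-1 + m)*(1/(2*J)) = (-1 + m)/(2*J))
U(Z, T) = 49 + 15*T*Z (U(Z, T) = (15*Z)*T + 49 = 15*T*Z + 49 = 49 + 15*T*Z)
(A(-16) - 1052) + U(Y(8, -3), -11) = (-16 - 1052) + (49 + 15*(-11)*((1/2)*(-1 - 3)/8)) = -1068 + (49 + 15*(-11)*((1/2)*(1/8)*(-4))) = -1068 + (49 + 15*(-11)*(-1/4)) = -1068 + (49 + 165/4) = -1068 + 361/4 = -3911/4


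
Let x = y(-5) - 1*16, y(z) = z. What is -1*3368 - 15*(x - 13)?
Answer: -2858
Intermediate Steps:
x = -21 (x = -5 - 1*16 = -5 - 16 = -21)
-1*3368 - 15*(x - 13) = -1*3368 - 15*(-21 - 13) = -3368 - 15*(-34) = -3368 - 1*(-510) = -3368 + 510 = -2858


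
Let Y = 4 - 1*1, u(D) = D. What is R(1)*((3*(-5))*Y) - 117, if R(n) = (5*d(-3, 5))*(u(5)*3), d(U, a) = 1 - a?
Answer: 13383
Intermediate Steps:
Y = 3 (Y = 4 - 1 = 3)
R(n) = -300 (R(n) = (5*(1 - 1*5))*(5*3) = (5*(1 - 5))*15 = (5*(-4))*15 = -20*15 = -300)
R(1)*((3*(-5))*Y) - 117 = -300*3*(-5)*3 - 117 = -(-4500)*3 - 117 = -300*(-45) - 117 = 13500 - 117 = 13383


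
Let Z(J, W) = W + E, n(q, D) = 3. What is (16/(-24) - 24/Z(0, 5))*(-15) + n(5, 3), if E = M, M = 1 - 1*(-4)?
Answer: 49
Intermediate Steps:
M = 5 (M = 1 + 4 = 5)
E = 5
Z(J, W) = 5 + W (Z(J, W) = W + 5 = 5 + W)
(16/(-24) - 24/Z(0, 5))*(-15) + n(5, 3) = (16/(-24) - 24/(5 + 5))*(-15) + 3 = (16*(-1/24) - 24/10)*(-15) + 3 = (-⅔ - 24*⅒)*(-15) + 3 = (-⅔ - 12/5)*(-15) + 3 = -46/15*(-15) + 3 = 46 + 3 = 49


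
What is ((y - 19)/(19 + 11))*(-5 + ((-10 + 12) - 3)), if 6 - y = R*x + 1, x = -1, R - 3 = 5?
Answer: 6/5 ≈ 1.2000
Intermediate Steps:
R = 8 (R = 3 + 5 = 8)
y = 13 (y = 6 - (8*(-1) + 1) = 6 - (-8 + 1) = 6 - 1*(-7) = 6 + 7 = 13)
((y - 19)/(19 + 11))*(-5 + ((-10 + 12) - 3)) = ((13 - 19)/(19 + 11))*(-5 + ((-10 + 12) - 3)) = (-6/30)*(-5 + (2 - 3)) = (-6*1/30)*(-5 - 1) = -⅕*(-6) = 6/5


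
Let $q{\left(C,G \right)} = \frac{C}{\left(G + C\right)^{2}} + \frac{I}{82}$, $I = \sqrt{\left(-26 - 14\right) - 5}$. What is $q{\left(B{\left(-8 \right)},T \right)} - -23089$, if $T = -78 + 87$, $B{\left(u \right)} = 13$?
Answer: $\frac{11175089}{484} + \frac{3 i \sqrt{5}}{82} \approx 23089.0 + 0.081807 i$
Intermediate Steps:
$T = 9$
$I = 3 i \sqrt{5}$ ($I = \sqrt{\left(-26 - 14\right) - 5} = \sqrt{-40 - 5} = \sqrt{-45} = 3 i \sqrt{5} \approx 6.7082 i$)
$q{\left(C,G \right)} = \frac{C}{\left(C + G\right)^{2}} + \frac{3 i \sqrt{5}}{82}$ ($q{\left(C,G \right)} = \frac{C}{\left(G + C\right)^{2}} + \frac{3 i \sqrt{5}}{82} = \frac{C}{\left(C + G\right)^{2}} + 3 i \sqrt{5} \cdot \frac{1}{82} = \frac{C}{\left(C + G\right)^{2}} + \frac{3 i \sqrt{5}}{82}$)
$q{\left(B{\left(-8 \right)},T \right)} - -23089 = \left(\frac{13}{\left(13 + 9\right)^{2}} + \frac{3 i \sqrt{5}}{82}\right) - -23089 = \left(\frac{13}{484} + \frac{3 i \sqrt{5}}{82}\right) + 23089 = \frac{11175089}{484} + \frac{3 i \sqrt{5}}{82}$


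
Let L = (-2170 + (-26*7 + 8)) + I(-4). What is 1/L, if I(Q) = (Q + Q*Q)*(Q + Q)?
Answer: -1/2440 ≈ -0.00040984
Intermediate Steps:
I(Q) = 2*Q*(Q + Q**2) (I(Q) = (Q + Q**2)*(2*Q) = 2*Q*(Q + Q**2))
L = -2440 (L = (-2170 + (-26*7 + 8)) + 2*(-4)**2*(1 - 4) = (-2170 + (-182 + 8)) + 2*16*(-3) = (-2170 - 174) - 96 = -2344 - 96 = -2440)
1/L = 1/(-2440) = -1/2440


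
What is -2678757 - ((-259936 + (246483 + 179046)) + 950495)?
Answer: -3794845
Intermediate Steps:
-2678757 - ((-259936 + (246483 + 179046)) + 950495) = -2678757 - ((-259936 + 425529) + 950495) = -2678757 - (165593 + 950495) = -2678757 - 1*1116088 = -2678757 - 1116088 = -3794845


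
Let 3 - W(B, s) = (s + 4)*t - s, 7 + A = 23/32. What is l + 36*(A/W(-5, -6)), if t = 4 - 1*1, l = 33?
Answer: -339/8 ≈ -42.375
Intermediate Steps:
A = -201/32 (A = -7 + 23/32 = -201/32 ≈ -6.2813)
t = 3 (t = 4 - 1 = 3)
W(B, s) = -9 - 2*s (W(B, s) = 3 - ((s + 4)*3 - s) = 3 - ((4 + s)*3 - s) = 3 - ((12 + 3*s) - s) = 3 - (12 + 2*s) = 3 + (-12 - 2*s) = -9 - 2*s)
l + 36*(A/W(-5, -6)) = 33 + 36*(-201/(32*(-9 - 2*(-6)))) = 33 + 36*(-201/(32*(-9 + 12))) = 33 + 36*(-201/32/3) = 33 + 36*(-201/32*1/3) = 33 + 36*(-67/32) = 33 - 603/8 = -339/8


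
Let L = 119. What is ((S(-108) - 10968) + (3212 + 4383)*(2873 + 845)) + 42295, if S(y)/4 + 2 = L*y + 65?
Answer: 28218381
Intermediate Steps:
S(y) = 252 + 476*y (S(y) = -8 + 4*(119*y + 65) = -8 + 4*(65 + 119*y) = -8 + (260 + 476*y) = 252 + 476*y)
((S(-108) - 10968) + (3212 + 4383)*(2873 + 845)) + 42295 = (((252 + 476*(-108)) - 10968) + (3212 + 4383)*(2873 + 845)) + 42295 = (((252 - 51408) - 10968) + 7595*3718) + 42295 = ((-51156 - 10968) + 28238210) + 42295 = (-62124 + 28238210) + 42295 = 28176086 + 42295 = 28218381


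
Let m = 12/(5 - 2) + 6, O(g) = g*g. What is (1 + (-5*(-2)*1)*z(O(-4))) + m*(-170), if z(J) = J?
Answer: -1539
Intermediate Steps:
O(g) = g²
m = 10 (m = 12/3 + 6 = 12*(⅓) + 6 = 4 + 6 = 10)
(1 + (-5*(-2)*1)*z(O(-4))) + m*(-170) = (1 + (-5*(-2)*1)*(-4)²) + 10*(-170) = (1 + (10*1)*16) - 1700 = (1 + 10*16) - 1700 = (1 + 160) - 1700 = 161 - 1700 = -1539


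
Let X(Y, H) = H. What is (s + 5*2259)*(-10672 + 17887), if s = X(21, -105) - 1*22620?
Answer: -82467450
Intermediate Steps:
s = -22725 (s = -105 - 1*22620 = -105 - 22620 = -22725)
(s + 5*2259)*(-10672 + 17887) = (-22725 + 5*2259)*(-10672 + 17887) = (-22725 + 11295)*7215 = -11430*7215 = -82467450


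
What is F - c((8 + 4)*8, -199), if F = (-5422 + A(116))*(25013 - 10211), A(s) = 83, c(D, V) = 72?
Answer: -79027950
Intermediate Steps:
F = -79027878 (F = (-5422 + 83)*(25013 - 10211) = -5339*14802 = -79027878)
F - c((8 + 4)*8, -199) = -79027878 - 1*72 = -79027878 - 72 = -79027950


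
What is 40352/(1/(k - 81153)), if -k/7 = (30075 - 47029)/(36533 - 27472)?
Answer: -2282087665120/697 ≈ -3.2742e+9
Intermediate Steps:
k = 118678/9061 (k = -7*(30075 - 47029)/(36533 - 27472) = -(-118678)/9061 = -7*(-16954/9061) = 118678/9061 ≈ 13.098)
40352/(1/(k - 81153)) = 40352/(1/(118678/9061 - 81153)) = 40352/(1/(-735208655/9061)) = 40352/(-9061/735208655) = 40352*(-735208655/9061) = -2282087665120/697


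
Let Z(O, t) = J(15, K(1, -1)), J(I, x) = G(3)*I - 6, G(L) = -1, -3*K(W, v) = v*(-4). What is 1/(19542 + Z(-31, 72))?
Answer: 1/19521 ≈ 5.1227e-5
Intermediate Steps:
K(W, v) = 4*v/3 (K(W, v) = -v*(-4)/3 = -(-4)*v/3 = 4*v/3)
J(I, x) = -6 - I (J(I, x) = -I - 6 = -6 - I)
Z(O, t) = -21 (Z(O, t) = -6 - 1*15 = -6 - 15 = -21)
1/(19542 + Z(-31, 72)) = 1/(19542 - 21) = 1/19521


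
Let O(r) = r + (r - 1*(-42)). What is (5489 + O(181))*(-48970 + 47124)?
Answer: -10878478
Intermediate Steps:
O(r) = 42 + 2*r (O(r) = r + (r + 42) = r + (42 + r) = 42 + 2*r)
(5489 + O(181))*(-48970 + 47124) = (5489 + (42 + 2*181))*(-48970 + 47124) = (5489 + (42 + 362))*(-1846) = (5489 + 404)*(-1846) = 5893*(-1846) = -10878478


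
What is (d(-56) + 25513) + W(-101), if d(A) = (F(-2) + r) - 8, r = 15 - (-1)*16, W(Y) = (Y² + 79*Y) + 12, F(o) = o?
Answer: 27768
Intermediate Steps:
W(Y) = 12 + Y² + 79*Y
r = 31 (r = 15 - 1*(-16) = 15 + 16 = 31)
d(A) = 21 (d(A) = (-2 + 31) - 8 = 29 - 8 = 21)
(d(-56) + 25513) + W(-101) = (21 + 25513) + (12 + (-101)² + 79*(-101)) = 25534 + (12 + 10201 - 7979) = 25534 + 2234 = 27768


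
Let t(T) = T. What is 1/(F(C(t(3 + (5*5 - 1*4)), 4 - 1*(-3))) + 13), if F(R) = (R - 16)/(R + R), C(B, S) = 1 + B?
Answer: 50/659 ≈ 0.075873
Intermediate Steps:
F(R) = (-16 + R)/(2*R) (F(R) = (-16 + R)/((2*R)) = (-16 + R)*(1/(2*R)) = (-16 + R)/(2*R))
1/(F(C(t(3 + (5*5 - 1*4)), 4 - 1*(-3))) + 13) = 1/((-16 + (1 + (3 + (5*5 - 1*4))))/(2*(1 + (3 + (5*5 - 1*4)))) + 13) = 1/((-16 + (1 + (3 + (25 - 4))))/(2*(1 + (3 + (25 - 4)))) + 13) = 1/((-16 + (1 + (3 + 21)))/(2*(1 + (3 + 21))) + 13) = 1/((-16 + (1 + 24))/(2*(1 + 24)) + 13) = 1/((½)*(-16 + 25)/25 + 13) = 1/((½)*(1/25)*9 + 13) = 1/(9/50 + 13) = 1/(659/50) = 50/659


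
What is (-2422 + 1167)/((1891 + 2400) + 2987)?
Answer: -1255/7278 ≈ -0.17244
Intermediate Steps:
(-2422 + 1167)/((1891 + 2400) + 2987) = -1255/(4291 + 2987) = -1255/7278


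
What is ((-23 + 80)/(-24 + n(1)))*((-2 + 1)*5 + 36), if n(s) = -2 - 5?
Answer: -57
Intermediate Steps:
n(s) = -7
((-23 + 80)/(-24 + n(1)))*((-2 + 1)*5 + 36) = ((-23 + 80)/(-24 - 7))*((-2 + 1)*5 + 36) = (57/(-31))*(-1*5 + 36) = (57*(-1/31))*(-5 + 36) = -57/31*31 = -57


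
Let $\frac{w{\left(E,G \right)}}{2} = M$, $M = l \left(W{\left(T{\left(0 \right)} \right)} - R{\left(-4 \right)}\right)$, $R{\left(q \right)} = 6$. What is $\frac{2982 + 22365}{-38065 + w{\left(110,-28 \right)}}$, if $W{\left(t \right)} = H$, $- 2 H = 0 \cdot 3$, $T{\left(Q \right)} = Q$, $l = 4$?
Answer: $- \frac{25347}{38113} \approx -0.66505$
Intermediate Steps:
$H = 0$ ($H = - \frac{0 \cdot 3}{2} = \left(- \frac{1}{2}\right) 0 = 0$)
$W{\left(t \right)} = 0$
$M = -24$ ($M = 4 \left(0 - 6\right) = 4 \left(-6\right) = -24$)
$w{\left(E,G \right)} = -48$ ($w{\left(E,G \right)} = 2 \left(-24\right) = -48$)
$\frac{2982 + 22365}{-38065 + w{\left(110,-28 \right)}} = \frac{2982 + 22365}{-38065 - 48} = \frac{25347}{-38113} = 25347 \left(- \frac{1}{38113}\right) = - \frac{25347}{38113}$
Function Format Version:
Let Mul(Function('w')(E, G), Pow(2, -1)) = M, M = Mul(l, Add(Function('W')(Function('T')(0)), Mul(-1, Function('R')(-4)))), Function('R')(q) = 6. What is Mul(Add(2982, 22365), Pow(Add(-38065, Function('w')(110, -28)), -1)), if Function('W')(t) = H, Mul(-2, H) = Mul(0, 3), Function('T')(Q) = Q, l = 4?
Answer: Rational(-25347, 38113) ≈ -0.66505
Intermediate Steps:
H = 0 (H = Mul(Rational(-1, 2), Mul(0, 3)) = Mul(Rational(-1, 2), 0) = 0)
Function('W')(t) = 0
M = -24 (M = Mul(4, Add(0, Mul(-1, 6))) = Mul(4, Add(0, -6)) = Mul(4, -6) = -24)
Function('w')(E, G) = -48 (Function('w')(E, G) = Mul(2, -24) = -48)
Mul(Add(2982, 22365), Pow(Add(-38065, Function('w')(110, -28)), -1)) = Mul(Add(2982, 22365), Pow(Add(-38065, -48), -1)) = Mul(25347, Pow(-38113, -1)) = Mul(25347, Rational(-1, 38113)) = Rational(-25347, 38113)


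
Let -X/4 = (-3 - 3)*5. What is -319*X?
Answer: -38280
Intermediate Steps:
X = 120 (X = -4*(-3 - 3)*5 = -(-24)*5 = -4*(-30) = 120)
-319*X = -319*120 = -38280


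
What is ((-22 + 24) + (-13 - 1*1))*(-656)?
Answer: 7872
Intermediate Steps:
((-22 + 24) + (-13 - 1*1))*(-656) = (2 + (-13 - 1))*(-656) = (2 - 14)*(-656) = -12*(-656) = 7872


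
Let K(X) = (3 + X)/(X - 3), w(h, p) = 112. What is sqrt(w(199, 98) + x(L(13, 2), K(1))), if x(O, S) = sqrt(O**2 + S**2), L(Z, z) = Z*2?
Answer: sqrt(112 + 2*sqrt(170)) ≈ 11.751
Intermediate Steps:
L(Z, z) = 2*Z
K(X) = (3 + X)/(-3 + X)
sqrt(w(199, 98) + x(L(13, 2), K(1))) = sqrt(112 + sqrt((2*13)**2 + ((3 + 1)/(-3 + 1))**2)) = sqrt(112 + sqrt(26**2 + (4/(-2))**2)) = sqrt(112 + sqrt(676 + (-1/2*4)**2)) = sqrt(112 + sqrt(676 + (-2)**2)) = sqrt(112 + sqrt(676 + 4)) = sqrt(112 + sqrt(680)) = sqrt(112 + 2*sqrt(170))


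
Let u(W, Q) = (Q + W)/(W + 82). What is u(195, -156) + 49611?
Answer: 13742286/277 ≈ 49611.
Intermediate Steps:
u(W, Q) = (Q + W)/(82 + W)
u(195, -156) + 49611 = (-156 + 195)/(82 + 195) + 49611 = 39/277 + 49611 = 13742286/277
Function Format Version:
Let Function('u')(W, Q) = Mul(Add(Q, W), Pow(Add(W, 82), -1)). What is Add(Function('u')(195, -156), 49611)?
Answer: Rational(13742286, 277) ≈ 49611.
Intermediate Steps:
Function('u')(W, Q) = Mul(Pow(Add(82, W), -1), Add(Q, W)) (Function('u')(W, Q) = Mul(Add(Q, W), Pow(Add(82, W), -1)) = Mul(Pow(Add(82, W), -1), Add(Q, W)))
Add(Function('u')(195, -156), 49611) = Add(Mul(Pow(Add(82, 195), -1), Add(-156, 195)), 49611) = Add(Mul(Pow(277, -1), 39), 49611) = Add(Mul(Rational(1, 277), 39), 49611) = Add(Rational(39, 277), 49611) = Rational(13742286, 277)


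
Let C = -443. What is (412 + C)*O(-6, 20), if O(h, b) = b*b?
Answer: -12400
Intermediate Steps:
O(h, b) = b**2
(412 + C)*O(-6, 20) = (412 - 443)*20**2 = -31*400 = -12400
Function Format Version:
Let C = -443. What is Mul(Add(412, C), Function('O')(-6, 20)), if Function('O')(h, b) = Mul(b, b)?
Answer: -12400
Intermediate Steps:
Function('O')(h, b) = Pow(b, 2)
Mul(Add(412, C), Function('O')(-6, 20)) = Mul(Add(412, -443), Pow(20, 2)) = Mul(-31, 400) = -12400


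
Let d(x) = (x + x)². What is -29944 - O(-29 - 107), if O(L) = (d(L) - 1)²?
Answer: -5473514233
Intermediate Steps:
d(x) = 4*x² (d(x) = (2*x)² = 4*x²)
O(L) = (-1 + 4*L²)² (O(L) = (4*L² - 1)² = (-1 + 4*L²)²)
-29944 - O(-29 - 107) = -29944 - (-1 + 4*(-29 - 107)²)² = -29944 - (-1 + 4*(-136)²)² = -29944 - (-1 + 4*18496)² = -29944 - (-1 + 73984)² = -29944 - 1*73983² = -29944 - 1*5473484289 = -29944 - 5473484289 = -5473514233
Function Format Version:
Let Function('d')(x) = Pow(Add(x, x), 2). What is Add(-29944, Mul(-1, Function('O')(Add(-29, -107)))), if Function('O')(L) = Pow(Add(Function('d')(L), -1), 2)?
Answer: -5473514233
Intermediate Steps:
Function('d')(x) = Mul(4, Pow(x, 2)) (Function('d')(x) = Pow(Mul(2, x), 2) = Mul(4, Pow(x, 2)))
Function('O')(L) = Pow(Add(-1, Mul(4, Pow(L, 2))), 2) (Function('O')(L) = Pow(Add(Mul(4, Pow(L, 2)), -1), 2) = Pow(Add(-1, Mul(4, Pow(L, 2))), 2))
Add(-29944, Mul(-1, Function('O')(Add(-29, -107)))) = Add(-29944, Mul(-1, Pow(Add(-1, Mul(4, Pow(Add(-29, -107), 2))), 2))) = Add(-29944, Mul(-1, Pow(Add(-1, Mul(4, Pow(-136, 2))), 2))) = Add(-29944, Mul(-1, Pow(Add(-1, Mul(4, 18496)), 2))) = Add(-29944, Mul(-1, Pow(Add(-1, 73984), 2))) = Add(-29944, Mul(-1, Pow(73983, 2))) = Add(-29944, Mul(-1, 5473484289)) = Add(-29944, -5473484289) = -5473514233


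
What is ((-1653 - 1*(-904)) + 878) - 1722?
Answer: -1593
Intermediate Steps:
((-1653 - 1*(-904)) + 878) - 1722 = ((-1653 + 904) + 878) - 1722 = (-749 + 878) - 1722 = 129 - 1722 = -1593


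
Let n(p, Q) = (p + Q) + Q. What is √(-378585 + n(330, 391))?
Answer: I*√377473 ≈ 614.39*I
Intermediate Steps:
n(p, Q) = p + 2*Q (n(p, Q) = (Q + p) + Q = p + 2*Q)
√(-378585 + n(330, 391)) = √(-378585 + (330 + 2*391)) = √(-378585 + (330 + 782)) = √(-378585 + 1112) = √(-377473) = I*√377473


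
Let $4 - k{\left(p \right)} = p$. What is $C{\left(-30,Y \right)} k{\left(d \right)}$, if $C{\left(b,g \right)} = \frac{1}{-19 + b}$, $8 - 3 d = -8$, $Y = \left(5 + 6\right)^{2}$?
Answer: $\frac{4}{147} \approx 0.027211$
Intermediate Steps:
$Y = 121$ ($Y = 11^{2} = 121$)
$d = \frac{16}{3}$ ($d = \frac{8}{3} - - \frac{8}{3} = \frac{8}{3} + \frac{8}{3} = \frac{16}{3} \approx 5.3333$)
$k{\left(p \right)} = 4 - p$
$C{\left(-30,Y \right)} k{\left(d \right)} = \frac{4 - \frac{16}{3}}{-19 - 30} = \frac{4 - \frac{16}{3}}{-49} = \left(- \frac{1}{49}\right) \left(- \frac{4}{3}\right) = \frac{4}{147}$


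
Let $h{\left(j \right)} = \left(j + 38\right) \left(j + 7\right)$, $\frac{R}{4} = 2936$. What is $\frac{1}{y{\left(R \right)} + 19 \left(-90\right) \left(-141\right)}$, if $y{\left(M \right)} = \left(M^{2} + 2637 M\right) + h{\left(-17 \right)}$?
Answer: $\frac{1}{169131364} \approx 5.9126 \cdot 10^{-9}$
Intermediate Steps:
$R = 11744$ ($R = 4 \cdot 2936 = 11744$)
$h{\left(j \right)} = \left(7 + j\right) \left(38 + j\right)$ ($h{\left(j \right)} = \left(38 + j\right) \left(7 + j\right) = \left(7 + j\right) \left(38 + j\right)$)
$y{\left(M \right)} = -210 + M^{2} + 2637 M$ ($y{\left(M \right)} = \left(M^{2} + 2637 M\right) + \left(266 + \left(-17\right)^{2} + 45 \left(-17\right)\right) = \left(M^{2} + 2637 M\right) + \left(266 + 289 - 765\right) = \left(M^{2} + 2637 M\right) - 210 = -210 + M^{2} + 2637 M$)
$\frac{1}{y{\left(R \right)} + 19 \left(-90\right) \left(-141\right)} = \frac{1}{\left(-210 + 11744^{2} + 2637 \cdot 11744\right) + 19 \left(-90\right) \left(-141\right)} = \frac{1}{\left(-210 + 137921536 + 30968928\right) - -241110} = \frac{1}{168890254 + 241110} = \frac{1}{169131364}$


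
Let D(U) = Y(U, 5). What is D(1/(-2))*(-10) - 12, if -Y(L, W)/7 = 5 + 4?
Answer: 618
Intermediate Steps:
Y(L, W) = -63 (Y(L, W) = -7*(5 + 4) = -7*9 = -63)
D(U) = -63
D(1/(-2))*(-10) - 12 = -63*(-10) - 12 = 630 - 12 = 618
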